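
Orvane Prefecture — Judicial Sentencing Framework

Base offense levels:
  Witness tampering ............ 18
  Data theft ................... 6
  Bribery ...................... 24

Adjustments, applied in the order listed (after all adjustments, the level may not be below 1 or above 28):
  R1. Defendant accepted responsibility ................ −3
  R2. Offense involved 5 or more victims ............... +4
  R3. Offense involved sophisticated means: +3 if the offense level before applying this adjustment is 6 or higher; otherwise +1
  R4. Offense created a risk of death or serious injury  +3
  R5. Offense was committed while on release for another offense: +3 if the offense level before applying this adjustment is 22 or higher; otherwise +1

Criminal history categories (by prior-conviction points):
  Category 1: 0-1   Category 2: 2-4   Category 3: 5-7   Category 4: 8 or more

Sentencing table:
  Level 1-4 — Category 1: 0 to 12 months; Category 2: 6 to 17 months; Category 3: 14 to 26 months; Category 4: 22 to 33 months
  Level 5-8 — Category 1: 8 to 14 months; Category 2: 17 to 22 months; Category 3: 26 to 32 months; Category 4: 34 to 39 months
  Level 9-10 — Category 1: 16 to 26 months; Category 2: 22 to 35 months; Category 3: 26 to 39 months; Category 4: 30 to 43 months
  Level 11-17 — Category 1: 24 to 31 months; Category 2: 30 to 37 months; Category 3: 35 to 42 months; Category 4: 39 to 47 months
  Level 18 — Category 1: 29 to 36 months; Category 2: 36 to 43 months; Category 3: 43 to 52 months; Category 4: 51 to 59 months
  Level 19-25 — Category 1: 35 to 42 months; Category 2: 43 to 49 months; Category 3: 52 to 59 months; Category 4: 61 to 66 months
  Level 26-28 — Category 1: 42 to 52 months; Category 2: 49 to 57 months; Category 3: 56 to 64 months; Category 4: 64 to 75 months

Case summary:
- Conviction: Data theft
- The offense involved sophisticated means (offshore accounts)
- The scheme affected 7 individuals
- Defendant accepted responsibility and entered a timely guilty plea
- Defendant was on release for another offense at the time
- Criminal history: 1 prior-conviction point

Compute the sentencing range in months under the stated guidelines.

Base offense level for data theft: 6.
R1 applies: 6 − 3 = 3.
R2 applies: 3 + 4 = 7.
R3 applies (level before this adjustment is 7 ≥ 6, so +3): 7 + 3 = 10.
R5 applies (level before this adjustment is 10 < 22, so +1): 10 + 1 = 11.
Final offense level: 11.
Criminal history: 1 prior point → Category 1 (0-1).
Level 11 falls in the 11-17 band.
Grid: Level 11-17 × Category 1 = 24-31 months.

24-31 months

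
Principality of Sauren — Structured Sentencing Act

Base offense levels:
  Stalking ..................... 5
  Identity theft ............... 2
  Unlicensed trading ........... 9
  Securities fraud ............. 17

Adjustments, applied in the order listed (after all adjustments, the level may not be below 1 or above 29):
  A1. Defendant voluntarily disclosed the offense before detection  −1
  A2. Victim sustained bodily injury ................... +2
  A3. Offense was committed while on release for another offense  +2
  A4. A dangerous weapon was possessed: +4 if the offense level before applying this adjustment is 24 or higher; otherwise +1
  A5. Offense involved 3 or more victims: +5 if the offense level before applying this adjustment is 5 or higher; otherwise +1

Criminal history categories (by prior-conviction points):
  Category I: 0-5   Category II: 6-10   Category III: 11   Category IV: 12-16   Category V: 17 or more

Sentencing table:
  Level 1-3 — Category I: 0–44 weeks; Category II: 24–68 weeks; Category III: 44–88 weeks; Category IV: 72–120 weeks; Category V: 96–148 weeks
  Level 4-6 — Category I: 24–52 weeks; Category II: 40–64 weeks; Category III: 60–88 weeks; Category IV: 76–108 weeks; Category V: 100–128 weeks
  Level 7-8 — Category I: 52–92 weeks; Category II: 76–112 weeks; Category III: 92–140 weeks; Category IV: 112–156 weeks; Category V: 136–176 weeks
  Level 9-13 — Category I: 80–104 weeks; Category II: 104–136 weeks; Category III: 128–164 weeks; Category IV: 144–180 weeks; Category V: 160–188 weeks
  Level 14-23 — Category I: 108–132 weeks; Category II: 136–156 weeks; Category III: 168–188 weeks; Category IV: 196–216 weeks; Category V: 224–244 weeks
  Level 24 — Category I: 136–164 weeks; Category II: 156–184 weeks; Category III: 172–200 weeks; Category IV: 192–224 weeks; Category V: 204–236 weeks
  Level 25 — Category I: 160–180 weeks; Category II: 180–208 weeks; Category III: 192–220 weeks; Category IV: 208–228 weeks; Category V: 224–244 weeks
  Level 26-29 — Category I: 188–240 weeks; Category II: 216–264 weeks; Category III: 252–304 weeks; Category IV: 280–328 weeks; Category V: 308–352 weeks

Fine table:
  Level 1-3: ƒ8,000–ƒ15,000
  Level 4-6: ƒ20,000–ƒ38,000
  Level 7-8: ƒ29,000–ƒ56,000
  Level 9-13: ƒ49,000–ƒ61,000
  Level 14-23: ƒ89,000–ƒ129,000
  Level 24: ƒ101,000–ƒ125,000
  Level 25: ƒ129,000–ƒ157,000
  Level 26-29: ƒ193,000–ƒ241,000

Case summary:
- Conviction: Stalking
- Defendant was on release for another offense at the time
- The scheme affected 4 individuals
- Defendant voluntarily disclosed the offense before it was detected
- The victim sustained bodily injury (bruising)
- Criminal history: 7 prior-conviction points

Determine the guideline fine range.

Base offense level for stalking: 5.
A1 applies: 5 − 1 = 4.
A2 applies: 4 + 2 = 6.
A3 applies: 6 + 2 = 8.
A4 does not apply.
A5 applies (level before this adjustment is 8 ≥ 5, so +5): 8 + 5 = 13.
Final offense level: 13.
Level 13 falls in the 9-13 band.
Fine table: Level 9-13 → ƒ49,000–ƒ61,000.

ƒ49,000–ƒ61,000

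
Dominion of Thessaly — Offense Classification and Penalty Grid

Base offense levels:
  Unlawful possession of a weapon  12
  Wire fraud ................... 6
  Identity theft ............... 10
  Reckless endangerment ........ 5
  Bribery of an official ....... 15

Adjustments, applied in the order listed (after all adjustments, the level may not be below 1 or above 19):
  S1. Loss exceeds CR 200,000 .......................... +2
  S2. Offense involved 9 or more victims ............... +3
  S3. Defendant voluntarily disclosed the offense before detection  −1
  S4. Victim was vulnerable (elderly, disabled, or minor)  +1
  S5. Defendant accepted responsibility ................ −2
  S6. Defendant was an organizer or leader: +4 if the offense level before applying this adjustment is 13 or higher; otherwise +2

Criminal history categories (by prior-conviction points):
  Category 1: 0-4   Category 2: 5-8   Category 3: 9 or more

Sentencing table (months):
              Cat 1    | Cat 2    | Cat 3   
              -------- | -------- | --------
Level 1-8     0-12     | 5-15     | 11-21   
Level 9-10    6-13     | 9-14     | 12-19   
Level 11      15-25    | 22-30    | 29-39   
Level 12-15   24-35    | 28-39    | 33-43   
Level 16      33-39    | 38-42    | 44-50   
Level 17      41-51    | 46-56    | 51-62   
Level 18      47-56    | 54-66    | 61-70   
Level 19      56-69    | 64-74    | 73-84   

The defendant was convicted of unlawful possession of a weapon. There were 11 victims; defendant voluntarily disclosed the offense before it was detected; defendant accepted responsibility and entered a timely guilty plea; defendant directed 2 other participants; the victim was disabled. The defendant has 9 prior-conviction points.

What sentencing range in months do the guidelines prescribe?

Base offense level for unlawful possession of a weapon: 12.
S1 does not apply.
S2 applies: 12 + 3 = 15.
S3 applies: 15 − 1 = 14.
S4 applies: 14 + 1 = 15.
S5 applies: 15 − 2 = 13.
S6 applies (level before this adjustment is 13 ≥ 13, so +4): 13 + 4 = 17.
Final offense level: 17.
Criminal history: 9 prior points → Category 3 (9+).
Level 17 falls in the 17 band.
Grid: Level 17 × Category 3 = 51-62 months.

51-62 months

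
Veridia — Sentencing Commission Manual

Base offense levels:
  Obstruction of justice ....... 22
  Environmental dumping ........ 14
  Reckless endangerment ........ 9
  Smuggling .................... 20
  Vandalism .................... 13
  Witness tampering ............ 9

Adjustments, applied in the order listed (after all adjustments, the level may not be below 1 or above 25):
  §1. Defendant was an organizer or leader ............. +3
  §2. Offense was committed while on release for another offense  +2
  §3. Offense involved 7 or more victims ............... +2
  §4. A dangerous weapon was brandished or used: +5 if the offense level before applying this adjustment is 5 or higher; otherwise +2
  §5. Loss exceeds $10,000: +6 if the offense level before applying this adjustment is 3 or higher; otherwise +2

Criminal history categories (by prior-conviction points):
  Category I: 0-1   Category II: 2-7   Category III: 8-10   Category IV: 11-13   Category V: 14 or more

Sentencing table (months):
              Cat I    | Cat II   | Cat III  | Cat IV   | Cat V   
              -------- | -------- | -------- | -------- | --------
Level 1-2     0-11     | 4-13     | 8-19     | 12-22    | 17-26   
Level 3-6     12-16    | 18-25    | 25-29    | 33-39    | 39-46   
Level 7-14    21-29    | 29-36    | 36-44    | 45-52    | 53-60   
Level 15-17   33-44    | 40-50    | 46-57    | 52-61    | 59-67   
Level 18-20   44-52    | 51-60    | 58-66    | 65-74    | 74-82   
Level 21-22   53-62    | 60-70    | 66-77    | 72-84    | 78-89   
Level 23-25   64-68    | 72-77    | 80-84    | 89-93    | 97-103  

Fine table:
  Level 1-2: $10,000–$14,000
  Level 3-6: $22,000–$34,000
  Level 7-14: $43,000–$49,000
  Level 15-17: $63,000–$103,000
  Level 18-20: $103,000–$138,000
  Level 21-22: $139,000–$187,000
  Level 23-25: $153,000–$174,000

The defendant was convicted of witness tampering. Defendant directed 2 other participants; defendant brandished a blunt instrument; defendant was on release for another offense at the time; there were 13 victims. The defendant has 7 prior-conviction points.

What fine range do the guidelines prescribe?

Base offense level for witness tampering: 9.
§1 applies: 9 + 3 = 12.
§2 applies: 12 + 2 = 14.
§3 applies: 14 + 2 = 16.
§4 applies (level before this adjustment is 16 ≥ 5, so +5): 16 + 5 = 21.
Final offense level: 21.
Level 21 falls in the 21-22 band.
Fine table: Level 21-22 → $139,000–$187,000.

$139,000–$187,000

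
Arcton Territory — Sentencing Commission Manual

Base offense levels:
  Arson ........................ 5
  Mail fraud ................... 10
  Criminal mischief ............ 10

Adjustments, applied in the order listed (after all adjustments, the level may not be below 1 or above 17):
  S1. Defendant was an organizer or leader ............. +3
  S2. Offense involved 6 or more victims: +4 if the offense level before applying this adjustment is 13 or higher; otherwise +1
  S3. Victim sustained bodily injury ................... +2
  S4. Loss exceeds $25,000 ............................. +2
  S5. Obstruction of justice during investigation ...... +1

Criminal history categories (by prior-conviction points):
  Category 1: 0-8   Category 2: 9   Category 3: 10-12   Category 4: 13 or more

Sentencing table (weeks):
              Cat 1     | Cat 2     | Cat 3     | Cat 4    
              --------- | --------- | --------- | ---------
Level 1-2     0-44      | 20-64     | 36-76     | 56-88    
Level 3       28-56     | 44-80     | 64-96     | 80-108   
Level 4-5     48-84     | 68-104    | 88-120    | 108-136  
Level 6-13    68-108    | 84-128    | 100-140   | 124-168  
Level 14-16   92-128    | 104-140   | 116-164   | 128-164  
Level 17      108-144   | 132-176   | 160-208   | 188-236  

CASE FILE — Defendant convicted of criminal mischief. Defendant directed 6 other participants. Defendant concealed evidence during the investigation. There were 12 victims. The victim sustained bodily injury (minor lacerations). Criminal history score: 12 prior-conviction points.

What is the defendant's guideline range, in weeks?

Base offense level for criminal mischief: 10.
S1 applies: 10 + 3 = 13.
S2 applies (level before this adjustment is 13 ≥ 13, so +4): 13 + 4 = 17.
S3 applies: 17 + 2 = 19.
S5 applies: 19 + 1 = 20.
Level 20 exceeds the maximum of 17; capped at 17.
Final offense level: 17.
Criminal history: 12 prior points → Category 3 (10-12).
Level 17 falls in the 17 band.
Grid: Level 17 × Category 3 = 160-208 weeks.

160-208 weeks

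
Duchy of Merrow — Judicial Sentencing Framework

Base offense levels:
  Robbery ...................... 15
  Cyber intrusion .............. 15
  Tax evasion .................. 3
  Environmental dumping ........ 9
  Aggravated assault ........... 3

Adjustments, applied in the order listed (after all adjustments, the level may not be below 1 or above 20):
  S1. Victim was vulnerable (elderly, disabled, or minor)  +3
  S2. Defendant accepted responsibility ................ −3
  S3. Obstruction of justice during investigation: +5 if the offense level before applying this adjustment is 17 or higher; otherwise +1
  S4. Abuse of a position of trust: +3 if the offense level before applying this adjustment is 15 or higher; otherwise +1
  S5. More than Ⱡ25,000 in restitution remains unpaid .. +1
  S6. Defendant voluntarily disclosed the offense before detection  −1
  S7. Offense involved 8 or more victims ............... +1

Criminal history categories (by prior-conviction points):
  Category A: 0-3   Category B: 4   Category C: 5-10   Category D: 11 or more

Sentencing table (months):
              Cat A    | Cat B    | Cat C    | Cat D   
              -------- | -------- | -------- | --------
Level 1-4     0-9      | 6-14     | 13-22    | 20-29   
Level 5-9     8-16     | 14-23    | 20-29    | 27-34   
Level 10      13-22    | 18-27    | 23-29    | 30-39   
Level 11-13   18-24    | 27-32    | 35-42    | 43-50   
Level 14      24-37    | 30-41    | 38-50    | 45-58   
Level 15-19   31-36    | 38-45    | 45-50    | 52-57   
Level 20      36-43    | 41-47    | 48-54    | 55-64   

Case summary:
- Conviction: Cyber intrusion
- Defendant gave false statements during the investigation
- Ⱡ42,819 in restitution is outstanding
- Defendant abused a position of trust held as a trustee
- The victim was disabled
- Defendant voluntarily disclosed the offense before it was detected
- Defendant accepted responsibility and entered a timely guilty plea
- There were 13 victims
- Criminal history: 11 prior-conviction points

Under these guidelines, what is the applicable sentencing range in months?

Base offense level for cyber intrusion: 15.
S1 applies: 15 + 3 = 18.
S2 applies: 18 − 3 = 15.
S3 applies (level before this adjustment is 15 < 17, so +1): 15 + 1 = 16.
S4 applies (level before this adjustment is 16 ≥ 15, so +3): 16 + 3 = 19.
S5 applies: 19 + 1 = 20.
S6 applies: 20 − 1 = 19.
S7 applies: 19 + 1 = 20.
Final offense level: 20.
Criminal history: 11 prior points → Category D (11+).
Level 20 falls in the 20 band.
Grid: Level 20 × Category D = 55-64 months.

55-64 months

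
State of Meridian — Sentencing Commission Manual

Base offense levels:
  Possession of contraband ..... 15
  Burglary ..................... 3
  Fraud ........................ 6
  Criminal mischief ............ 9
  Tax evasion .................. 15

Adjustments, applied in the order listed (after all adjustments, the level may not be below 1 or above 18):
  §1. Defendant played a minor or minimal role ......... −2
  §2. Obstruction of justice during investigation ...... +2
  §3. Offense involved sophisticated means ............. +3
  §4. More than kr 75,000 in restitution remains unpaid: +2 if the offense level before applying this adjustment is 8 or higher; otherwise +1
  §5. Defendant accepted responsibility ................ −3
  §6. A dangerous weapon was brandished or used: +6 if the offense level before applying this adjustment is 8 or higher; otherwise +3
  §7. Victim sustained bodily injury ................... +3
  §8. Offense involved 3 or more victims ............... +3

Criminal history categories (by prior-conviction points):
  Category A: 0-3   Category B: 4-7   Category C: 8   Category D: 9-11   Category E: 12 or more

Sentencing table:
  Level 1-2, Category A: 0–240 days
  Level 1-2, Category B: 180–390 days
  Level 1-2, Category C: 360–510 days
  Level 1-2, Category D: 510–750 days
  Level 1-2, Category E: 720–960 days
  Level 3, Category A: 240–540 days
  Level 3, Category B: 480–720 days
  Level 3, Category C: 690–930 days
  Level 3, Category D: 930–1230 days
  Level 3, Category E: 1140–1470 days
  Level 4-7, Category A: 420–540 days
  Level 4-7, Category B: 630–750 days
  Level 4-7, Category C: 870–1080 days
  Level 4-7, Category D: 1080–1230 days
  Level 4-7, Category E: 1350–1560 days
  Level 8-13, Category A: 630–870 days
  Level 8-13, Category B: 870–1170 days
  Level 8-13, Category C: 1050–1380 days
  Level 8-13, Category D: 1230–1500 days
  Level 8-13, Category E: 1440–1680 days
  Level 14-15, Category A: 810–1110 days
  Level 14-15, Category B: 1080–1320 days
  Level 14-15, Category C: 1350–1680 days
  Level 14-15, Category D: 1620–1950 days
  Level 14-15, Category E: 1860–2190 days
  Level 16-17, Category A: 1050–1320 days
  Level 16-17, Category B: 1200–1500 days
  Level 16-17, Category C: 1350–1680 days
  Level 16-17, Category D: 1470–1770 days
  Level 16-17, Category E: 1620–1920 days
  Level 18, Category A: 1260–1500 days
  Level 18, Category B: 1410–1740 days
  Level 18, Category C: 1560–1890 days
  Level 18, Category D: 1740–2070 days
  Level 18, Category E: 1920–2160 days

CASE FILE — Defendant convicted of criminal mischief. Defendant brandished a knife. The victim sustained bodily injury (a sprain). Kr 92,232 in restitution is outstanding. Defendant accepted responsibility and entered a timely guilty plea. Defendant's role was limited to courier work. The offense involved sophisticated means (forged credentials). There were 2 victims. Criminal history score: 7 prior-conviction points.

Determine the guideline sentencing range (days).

1410-1740 days

Base offense level for criminal mischief: 9.
§1 applies: 9 − 2 = 7.
§3 applies: 7 + 3 = 10.
§4 applies (level before this adjustment is 10 ≥ 8, so +2): 10 + 2 = 12.
§5 applies: 12 − 3 = 9.
§6 applies (level before this adjustment is 9 ≥ 8, so +6): 9 + 6 = 15.
§7 applies: 15 + 3 = 18.
Final offense level: 18.
Criminal history: 7 prior points → Category B (4-7).
Level 18 falls in the 18 band.
Grid: Level 18 × Category B = 1410-1740 days.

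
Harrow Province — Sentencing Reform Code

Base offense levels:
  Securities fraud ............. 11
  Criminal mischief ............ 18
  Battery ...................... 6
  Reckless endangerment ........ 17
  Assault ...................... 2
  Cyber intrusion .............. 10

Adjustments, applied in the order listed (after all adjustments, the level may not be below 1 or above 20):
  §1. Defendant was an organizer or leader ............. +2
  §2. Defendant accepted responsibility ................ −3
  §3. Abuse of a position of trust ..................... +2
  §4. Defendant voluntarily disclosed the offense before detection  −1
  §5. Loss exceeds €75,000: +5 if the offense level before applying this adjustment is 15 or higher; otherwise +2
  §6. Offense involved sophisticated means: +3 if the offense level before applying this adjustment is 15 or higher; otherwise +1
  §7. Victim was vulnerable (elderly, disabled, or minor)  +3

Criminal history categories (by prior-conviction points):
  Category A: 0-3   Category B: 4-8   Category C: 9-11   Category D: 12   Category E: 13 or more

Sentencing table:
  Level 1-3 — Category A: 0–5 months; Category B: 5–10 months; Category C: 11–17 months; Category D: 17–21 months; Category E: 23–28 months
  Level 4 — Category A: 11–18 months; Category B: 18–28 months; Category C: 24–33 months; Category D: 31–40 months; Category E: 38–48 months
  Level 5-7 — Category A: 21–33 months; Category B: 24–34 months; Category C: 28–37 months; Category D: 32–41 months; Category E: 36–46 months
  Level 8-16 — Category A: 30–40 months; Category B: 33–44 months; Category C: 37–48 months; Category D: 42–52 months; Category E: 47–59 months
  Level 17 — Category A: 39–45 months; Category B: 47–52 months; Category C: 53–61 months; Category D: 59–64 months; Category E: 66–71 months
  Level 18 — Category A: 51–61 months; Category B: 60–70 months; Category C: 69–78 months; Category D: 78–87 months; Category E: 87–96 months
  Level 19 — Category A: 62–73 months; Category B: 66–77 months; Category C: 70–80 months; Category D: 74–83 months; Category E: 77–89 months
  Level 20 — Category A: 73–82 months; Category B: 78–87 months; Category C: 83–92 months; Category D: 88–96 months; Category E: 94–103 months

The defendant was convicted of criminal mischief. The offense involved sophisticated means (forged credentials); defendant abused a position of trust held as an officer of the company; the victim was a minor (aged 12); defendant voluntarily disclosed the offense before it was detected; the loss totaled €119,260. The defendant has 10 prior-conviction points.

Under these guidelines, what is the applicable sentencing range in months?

Base offense level for criminal mischief: 18.
§2 does not apply.
§3 applies: 18 + 2 = 20.
§4 applies: 20 − 1 = 19.
§5 applies (level before this adjustment is 19 ≥ 15, so +5): 19 + 5 = 24.
§6 applies (level before this adjustment is 24 ≥ 15, so +3): 24 + 3 = 27.
§7 applies: 27 + 3 = 30.
Level 30 exceeds the maximum of 20; capped at 20.
Final offense level: 20.
Criminal history: 10 prior points → Category C (9-11).
Level 20 falls in the 20 band.
Grid: Level 20 × Category C = 83-92 months.

83-92 months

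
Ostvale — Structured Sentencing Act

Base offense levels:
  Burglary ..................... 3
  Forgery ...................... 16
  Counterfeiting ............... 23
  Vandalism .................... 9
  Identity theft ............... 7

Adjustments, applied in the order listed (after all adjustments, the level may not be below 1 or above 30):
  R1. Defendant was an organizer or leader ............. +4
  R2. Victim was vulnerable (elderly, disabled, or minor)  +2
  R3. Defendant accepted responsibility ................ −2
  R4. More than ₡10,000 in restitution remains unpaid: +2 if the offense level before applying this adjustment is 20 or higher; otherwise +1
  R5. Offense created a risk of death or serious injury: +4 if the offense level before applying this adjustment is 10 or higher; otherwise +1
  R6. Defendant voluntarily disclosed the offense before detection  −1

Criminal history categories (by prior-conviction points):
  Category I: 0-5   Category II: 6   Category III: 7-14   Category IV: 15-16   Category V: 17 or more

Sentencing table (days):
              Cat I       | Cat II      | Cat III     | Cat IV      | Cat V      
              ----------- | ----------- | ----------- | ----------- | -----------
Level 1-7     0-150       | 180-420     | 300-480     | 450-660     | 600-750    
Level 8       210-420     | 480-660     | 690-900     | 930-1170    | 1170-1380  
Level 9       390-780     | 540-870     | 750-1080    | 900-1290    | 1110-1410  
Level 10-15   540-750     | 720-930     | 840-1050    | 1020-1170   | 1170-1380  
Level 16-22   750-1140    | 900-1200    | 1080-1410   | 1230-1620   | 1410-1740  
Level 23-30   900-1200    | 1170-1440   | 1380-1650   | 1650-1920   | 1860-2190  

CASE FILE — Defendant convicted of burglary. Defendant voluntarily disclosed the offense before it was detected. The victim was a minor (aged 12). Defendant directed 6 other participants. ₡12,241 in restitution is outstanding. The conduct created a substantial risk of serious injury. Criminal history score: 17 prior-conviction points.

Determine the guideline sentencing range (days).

Base offense level for burglary: 3.
R1 applies: 3 + 4 = 7.
R2 applies: 7 + 2 = 9.
R3 does not apply.
R4 applies (level before this adjustment is 9 < 20, so +1): 9 + 1 = 10.
R5 applies (level before this adjustment is 10 ≥ 10, so +4): 10 + 4 = 14.
R6 applies: 14 − 1 = 13.
Final offense level: 13.
Criminal history: 17 prior points → Category V (17+).
Level 13 falls in the 10-15 band.
Grid: Level 10-15 × Category V = 1170-1380 days.

1170-1380 days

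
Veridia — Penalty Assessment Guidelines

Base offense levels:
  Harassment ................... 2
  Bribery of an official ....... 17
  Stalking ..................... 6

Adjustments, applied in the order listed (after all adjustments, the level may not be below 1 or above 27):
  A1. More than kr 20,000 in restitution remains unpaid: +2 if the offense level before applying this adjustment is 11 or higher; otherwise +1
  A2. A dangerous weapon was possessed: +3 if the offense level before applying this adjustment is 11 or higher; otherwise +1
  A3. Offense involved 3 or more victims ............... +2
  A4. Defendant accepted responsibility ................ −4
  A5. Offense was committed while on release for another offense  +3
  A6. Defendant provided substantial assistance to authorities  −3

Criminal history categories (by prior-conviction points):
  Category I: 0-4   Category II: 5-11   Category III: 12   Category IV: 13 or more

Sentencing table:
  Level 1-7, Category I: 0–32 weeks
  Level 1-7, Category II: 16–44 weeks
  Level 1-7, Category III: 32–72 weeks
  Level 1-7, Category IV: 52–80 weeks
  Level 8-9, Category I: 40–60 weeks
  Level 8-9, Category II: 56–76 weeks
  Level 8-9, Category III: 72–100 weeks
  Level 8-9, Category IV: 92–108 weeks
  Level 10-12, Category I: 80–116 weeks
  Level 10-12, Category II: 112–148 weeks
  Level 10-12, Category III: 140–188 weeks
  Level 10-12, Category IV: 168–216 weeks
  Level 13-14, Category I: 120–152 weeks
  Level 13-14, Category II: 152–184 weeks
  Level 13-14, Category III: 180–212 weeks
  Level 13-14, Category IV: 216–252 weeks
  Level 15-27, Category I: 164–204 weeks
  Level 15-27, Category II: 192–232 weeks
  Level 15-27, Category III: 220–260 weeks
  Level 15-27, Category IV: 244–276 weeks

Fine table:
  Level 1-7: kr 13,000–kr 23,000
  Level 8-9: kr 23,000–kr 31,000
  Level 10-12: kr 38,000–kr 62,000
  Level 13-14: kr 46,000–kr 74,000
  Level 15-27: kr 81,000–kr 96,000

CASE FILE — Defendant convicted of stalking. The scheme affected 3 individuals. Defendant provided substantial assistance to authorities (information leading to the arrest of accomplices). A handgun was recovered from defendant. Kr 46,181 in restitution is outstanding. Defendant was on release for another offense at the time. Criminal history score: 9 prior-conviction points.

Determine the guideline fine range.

kr 38,000–kr 62,000

Base offense level for stalking: 6.
A1 applies (level before this adjustment is 6 < 11, so +1): 6 + 1 = 7.
A2 applies (level before this adjustment is 7 < 11, so +1): 7 + 1 = 8.
A3 applies: 8 + 2 = 10.
A5 applies: 10 + 3 = 13.
A6 applies: 13 − 3 = 10.
Final offense level: 10.
Level 10 falls in the 10-12 band.
Fine table: Level 10-12 → kr 38,000–kr 62,000.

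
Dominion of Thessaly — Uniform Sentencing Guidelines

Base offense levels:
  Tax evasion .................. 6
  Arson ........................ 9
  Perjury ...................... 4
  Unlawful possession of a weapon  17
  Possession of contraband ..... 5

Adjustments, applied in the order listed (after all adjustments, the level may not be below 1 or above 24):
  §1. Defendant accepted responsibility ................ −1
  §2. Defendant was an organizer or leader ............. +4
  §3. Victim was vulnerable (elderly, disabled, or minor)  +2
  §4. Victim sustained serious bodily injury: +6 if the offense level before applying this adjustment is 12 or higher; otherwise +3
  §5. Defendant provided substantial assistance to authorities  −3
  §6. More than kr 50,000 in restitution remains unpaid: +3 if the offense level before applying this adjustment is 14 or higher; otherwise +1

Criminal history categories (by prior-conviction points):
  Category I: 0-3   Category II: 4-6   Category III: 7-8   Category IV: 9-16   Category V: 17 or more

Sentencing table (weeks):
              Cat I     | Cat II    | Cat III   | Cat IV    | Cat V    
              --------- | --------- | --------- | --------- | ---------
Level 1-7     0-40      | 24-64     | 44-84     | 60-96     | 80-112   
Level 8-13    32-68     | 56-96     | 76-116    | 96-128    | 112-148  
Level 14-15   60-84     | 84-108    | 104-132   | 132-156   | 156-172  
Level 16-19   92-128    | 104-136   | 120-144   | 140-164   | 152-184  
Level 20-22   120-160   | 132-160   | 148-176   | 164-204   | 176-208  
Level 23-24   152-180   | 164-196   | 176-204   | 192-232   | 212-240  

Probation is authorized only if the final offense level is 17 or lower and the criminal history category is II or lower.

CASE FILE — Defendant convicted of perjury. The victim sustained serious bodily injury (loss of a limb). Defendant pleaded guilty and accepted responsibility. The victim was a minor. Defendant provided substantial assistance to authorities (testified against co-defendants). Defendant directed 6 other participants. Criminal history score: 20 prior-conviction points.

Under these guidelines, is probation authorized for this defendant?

Base offense level for perjury: 4.
§1 applies: 4 − 1 = 3.
§2 applies: 3 + 4 = 7.
§3 applies: 7 + 2 = 9.
§4 applies (level before this adjustment is 9 < 12, so +3): 9 + 3 = 12.
§5 applies: 12 − 3 = 9.
Final offense level: 9.
Criminal history: 20 prior points → Category V (17+).
Level 9 falls in the 8-13 band.
Grid: Level 8-13 × Category V = 112-148 weeks.
Probation check: level 9 ≤ 17 and category V > II → not eligible.

No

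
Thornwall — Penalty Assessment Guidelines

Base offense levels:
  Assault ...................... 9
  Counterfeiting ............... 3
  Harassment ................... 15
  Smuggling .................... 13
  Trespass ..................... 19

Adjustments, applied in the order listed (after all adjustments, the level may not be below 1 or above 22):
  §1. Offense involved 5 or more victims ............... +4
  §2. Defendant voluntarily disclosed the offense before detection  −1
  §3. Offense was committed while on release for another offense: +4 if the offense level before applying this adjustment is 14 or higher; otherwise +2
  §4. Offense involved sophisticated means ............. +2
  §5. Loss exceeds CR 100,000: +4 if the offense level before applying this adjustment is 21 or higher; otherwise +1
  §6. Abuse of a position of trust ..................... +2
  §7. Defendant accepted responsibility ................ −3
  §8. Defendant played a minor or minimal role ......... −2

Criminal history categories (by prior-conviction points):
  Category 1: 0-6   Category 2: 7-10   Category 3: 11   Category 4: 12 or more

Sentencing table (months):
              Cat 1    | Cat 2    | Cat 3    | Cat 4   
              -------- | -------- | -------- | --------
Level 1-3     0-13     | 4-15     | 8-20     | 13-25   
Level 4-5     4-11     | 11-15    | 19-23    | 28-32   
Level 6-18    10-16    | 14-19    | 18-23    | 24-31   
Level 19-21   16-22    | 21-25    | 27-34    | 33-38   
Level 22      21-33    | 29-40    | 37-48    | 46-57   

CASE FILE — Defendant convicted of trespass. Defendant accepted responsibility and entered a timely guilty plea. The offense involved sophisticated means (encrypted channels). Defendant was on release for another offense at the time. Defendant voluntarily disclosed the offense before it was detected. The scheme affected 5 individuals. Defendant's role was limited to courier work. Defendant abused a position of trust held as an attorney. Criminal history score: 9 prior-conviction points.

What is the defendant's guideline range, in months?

29-40 months

Base offense level for trespass: 19.
§1 applies: 19 + 4 = 23.
§2 applies: 23 − 1 = 22.
§3 applies (level before this adjustment is 22 ≥ 14, so +4): 22 + 4 = 26.
§4 applies: 26 + 2 = 28.
§6 applies: 28 + 2 = 30.
§7 applies: 30 − 3 = 27.
§8 applies: 27 − 2 = 25.
Level 25 exceeds the maximum of 22; capped at 22.
Final offense level: 22.
Criminal history: 9 prior points → Category 2 (7-10).
Level 22 falls in the 22 band.
Grid: Level 22 × Category 2 = 29-40 months.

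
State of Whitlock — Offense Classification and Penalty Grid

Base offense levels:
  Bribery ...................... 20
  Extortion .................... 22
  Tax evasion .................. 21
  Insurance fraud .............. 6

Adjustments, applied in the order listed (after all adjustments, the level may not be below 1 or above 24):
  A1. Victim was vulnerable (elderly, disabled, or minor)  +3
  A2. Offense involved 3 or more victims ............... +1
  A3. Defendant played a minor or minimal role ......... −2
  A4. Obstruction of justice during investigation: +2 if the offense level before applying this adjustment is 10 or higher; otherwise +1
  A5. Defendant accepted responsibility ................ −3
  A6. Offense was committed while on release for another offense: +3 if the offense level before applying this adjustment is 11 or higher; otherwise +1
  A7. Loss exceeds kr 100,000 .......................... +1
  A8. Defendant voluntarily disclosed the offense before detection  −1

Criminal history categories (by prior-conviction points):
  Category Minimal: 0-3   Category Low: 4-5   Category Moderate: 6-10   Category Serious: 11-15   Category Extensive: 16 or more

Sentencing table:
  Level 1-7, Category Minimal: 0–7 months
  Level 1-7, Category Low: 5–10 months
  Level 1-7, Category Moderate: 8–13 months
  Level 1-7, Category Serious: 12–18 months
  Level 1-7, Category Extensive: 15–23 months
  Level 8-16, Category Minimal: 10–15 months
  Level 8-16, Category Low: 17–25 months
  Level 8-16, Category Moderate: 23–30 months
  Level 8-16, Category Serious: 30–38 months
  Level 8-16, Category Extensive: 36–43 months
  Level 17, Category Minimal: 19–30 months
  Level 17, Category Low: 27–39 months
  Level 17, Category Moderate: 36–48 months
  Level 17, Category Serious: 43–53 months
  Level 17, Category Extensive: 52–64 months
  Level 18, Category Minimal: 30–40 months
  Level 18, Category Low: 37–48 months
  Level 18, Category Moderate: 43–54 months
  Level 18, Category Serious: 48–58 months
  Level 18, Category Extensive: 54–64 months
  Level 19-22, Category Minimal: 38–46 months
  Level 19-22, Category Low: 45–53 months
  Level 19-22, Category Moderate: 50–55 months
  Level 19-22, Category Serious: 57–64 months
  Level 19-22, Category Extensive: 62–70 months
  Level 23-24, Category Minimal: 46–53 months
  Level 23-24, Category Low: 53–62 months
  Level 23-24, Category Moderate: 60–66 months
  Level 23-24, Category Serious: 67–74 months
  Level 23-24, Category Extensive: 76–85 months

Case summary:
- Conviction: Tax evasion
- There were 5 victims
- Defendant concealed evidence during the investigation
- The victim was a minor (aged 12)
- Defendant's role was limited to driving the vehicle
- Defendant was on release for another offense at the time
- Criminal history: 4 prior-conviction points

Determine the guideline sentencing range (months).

Base offense level for tax evasion: 21.
A1 applies: 21 + 3 = 24.
A2 applies: 24 + 1 = 25.
A3 applies: 25 − 2 = 23.
A4 applies (level before this adjustment is 23 ≥ 10, so +2): 23 + 2 = 25.
A5 does not apply.
A6 applies (level before this adjustment is 25 ≥ 11, so +3): 25 + 3 = 28.
A7 does not apply.
Level 28 exceeds the maximum of 24; capped at 24.
Final offense level: 24.
Criminal history: 4 prior points → Category Low (4-5).
Level 24 falls in the 23-24 band.
Grid: Level 23-24 × Category Low = 53-62 months.

53-62 months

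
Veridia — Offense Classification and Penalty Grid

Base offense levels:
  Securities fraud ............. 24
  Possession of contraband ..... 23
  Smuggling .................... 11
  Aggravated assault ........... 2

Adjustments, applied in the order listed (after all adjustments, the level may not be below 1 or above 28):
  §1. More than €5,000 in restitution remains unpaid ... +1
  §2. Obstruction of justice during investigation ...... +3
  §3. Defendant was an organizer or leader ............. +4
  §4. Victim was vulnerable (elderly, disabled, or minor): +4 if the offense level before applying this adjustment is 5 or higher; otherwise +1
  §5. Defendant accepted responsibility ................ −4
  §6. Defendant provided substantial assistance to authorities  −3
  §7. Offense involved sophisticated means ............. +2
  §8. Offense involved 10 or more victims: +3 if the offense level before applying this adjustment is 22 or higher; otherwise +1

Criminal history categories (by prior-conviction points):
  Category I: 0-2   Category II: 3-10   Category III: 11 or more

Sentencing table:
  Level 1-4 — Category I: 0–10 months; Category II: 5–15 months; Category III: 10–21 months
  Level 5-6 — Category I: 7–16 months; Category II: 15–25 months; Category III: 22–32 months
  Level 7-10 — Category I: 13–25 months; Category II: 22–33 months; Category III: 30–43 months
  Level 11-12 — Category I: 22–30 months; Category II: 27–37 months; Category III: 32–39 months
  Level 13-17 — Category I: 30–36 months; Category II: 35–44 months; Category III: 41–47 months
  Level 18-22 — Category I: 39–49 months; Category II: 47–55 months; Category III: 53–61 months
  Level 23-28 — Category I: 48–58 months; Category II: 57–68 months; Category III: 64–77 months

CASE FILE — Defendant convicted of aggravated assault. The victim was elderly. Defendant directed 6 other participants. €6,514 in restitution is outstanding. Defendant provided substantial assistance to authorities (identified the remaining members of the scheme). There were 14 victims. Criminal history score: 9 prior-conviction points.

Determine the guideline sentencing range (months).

22-33 months

Base offense level for aggravated assault: 2.
§1 applies: 2 + 1 = 3.
§3 applies: 3 + 4 = 7.
§4 applies (level before this adjustment is 7 ≥ 5, so +4): 7 + 4 = 11.
§6 applies: 11 − 3 = 8.
§8 applies (level before this adjustment is 8 < 22, so +1): 8 + 1 = 9.
Final offense level: 9.
Criminal history: 9 prior points → Category II (3-10).
Level 9 falls in the 7-10 band.
Grid: Level 7-10 × Category II = 22-33 months.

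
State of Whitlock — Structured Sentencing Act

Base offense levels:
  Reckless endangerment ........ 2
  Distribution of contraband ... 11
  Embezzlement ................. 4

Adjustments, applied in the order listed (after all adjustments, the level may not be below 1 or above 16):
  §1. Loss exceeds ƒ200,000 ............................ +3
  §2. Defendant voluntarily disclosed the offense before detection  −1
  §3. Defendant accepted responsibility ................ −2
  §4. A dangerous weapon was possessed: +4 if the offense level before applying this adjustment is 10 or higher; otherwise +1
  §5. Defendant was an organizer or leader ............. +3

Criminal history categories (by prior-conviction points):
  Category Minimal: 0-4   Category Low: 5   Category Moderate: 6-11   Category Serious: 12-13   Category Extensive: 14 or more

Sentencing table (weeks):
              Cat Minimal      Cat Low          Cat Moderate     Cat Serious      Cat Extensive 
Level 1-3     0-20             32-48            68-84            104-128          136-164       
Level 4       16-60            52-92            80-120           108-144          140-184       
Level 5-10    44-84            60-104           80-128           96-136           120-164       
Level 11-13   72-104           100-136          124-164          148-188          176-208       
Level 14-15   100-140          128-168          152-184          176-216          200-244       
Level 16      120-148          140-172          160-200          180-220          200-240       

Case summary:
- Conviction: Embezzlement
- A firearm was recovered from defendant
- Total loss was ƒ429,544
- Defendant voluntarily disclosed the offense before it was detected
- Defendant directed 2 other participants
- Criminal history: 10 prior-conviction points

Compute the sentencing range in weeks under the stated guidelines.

Base offense level for embezzlement: 4.
§1 applies: 4 + 3 = 7.
§2 applies: 7 − 1 = 6.
§3 does not apply.
§4 applies (level before this adjustment is 6 < 10, so +1): 6 + 1 = 7.
§5 applies: 7 + 3 = 10.
Final offense level: 10.
Criminal history: 10 prior points → Category Moderate (6-11).
Level 10 falls in the 5-10 band.
Grid: Level 5-10 × Category Moderate = 80-128 weeks.

80-128 weeks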